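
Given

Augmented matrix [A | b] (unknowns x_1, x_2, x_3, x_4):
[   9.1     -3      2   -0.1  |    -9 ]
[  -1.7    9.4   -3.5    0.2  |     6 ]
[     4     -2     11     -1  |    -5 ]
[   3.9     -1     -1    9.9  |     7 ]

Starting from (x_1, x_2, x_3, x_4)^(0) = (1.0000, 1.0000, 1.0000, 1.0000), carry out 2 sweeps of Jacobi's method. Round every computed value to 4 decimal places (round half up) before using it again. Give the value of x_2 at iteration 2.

Iteration 1:
  x_1 = (-9 - (-3)·1.0000 - (2)·1.0000 - (-0.1)·1.0000) / (9.1) = -0.8681
  x_2 = (6 - (-1.7)·1.0000 - (-3.5)·1.0000 - (0.2)·1.0000) / (9.4) = 1.1702
  x_3 = (-5 - (4)·1.0000 - (-2)·1.0000 - (-1)·1.0000) / (11) = -0.5455
  x_4 = (7 - (3.9)·1.0000 - (-1)·1.0000 - (-1)·1.0000) / (9.9) = 0.5152
Iteration 2:
  x_1 = (-9 - (-3)·1.1702 - (2)·-0.5455 - (-0.1)·0.5152) / (9.1) = -0.4777
  x_2 = (6 - (-1.7)·-0.8681 - (-3.5)·-0.5455 - (0.2)·0.5152) / (9.4) = 0.2672
  x_3 = (-5 - (4)·-0.8681 - (-2)·1.1702 - (-1)·0.5152) / (11) = 0.1207
  x_4 = (7 - (3.9)·-0.8681 - (-1)·1.1702 - (-1)·-0.5455) / (9.9) = 1.1122

0.2672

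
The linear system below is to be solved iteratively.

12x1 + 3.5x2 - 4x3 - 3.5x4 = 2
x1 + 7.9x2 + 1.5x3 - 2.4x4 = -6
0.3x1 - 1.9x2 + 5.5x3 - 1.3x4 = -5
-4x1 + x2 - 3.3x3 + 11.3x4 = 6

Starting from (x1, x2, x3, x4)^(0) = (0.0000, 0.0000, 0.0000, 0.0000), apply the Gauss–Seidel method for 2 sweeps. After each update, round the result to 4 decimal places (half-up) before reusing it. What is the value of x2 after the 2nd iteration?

-0.4504

Iteration 1:
  x1 = (2 - (3.5)·0.0000 - (-4)·0.0000 - (-3.5)·0.0000) / (12) = 0.1667
  x2 = (-6 - (1)·0.1667 - (1.5)·0.0000 - (-2.4)·0.0000) / (7.9) = -0.7806
  x3 = (-5 - (0.3)·0.1667 - (-1.9)·-0.7806 - (-1.3)·0.0000) / (5.5) = -1.1878
  x4 = (6 - (-4)·0.1667 - (1)·-0.7806 - (-3.3)·-1.1878) / (11.3) = 0.3122
Iteration 2:
  x1 = (2 - (3.5)·-0.7806 - (-4)·-1.1878 - (-3.5)·0.3122) / (12) = 0.0895
  x2 = (-6 - (1)·0.0895 - (1.5)·-1.1878 - (-2.4)·0.3122) / (7.9) = -0.4504
  x3 = (-5 - (0.3)·0.0895 - (-1.9)·-0.4504 - (-1.3)·0.3122) / (5.5) = -0.9958
  x4 = (6 - (-4)·0.0895 - (1)·-0.4504 - (-3.3)·-0.9958) / (11.3) = 0.3117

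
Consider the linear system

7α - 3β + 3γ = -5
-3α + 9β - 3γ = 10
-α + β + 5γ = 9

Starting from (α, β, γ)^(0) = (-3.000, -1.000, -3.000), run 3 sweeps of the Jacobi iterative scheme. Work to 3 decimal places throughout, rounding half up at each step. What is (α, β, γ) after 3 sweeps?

Iteration 1:
  α = (-5 - (-3)·-1.000 - (3)·-3.000) / (7) = 0.143
  β = (10 - (-3)·-3.000 - (-3)·-3.000) / (9) = -0.889
  γ = (9 - (-1)·-3.000 - (1)·-1.000) / (5) = 1.400
Iteration 2:
  α = (-5 - (-3)·-0.889 - (3)·1.400) / (7) = -1.695
  β = (10 - (-3)·0.143 - (-3)·1.400) / (9) = 1.625
  γ = (9 - (-1)·0.143 - (1)·-0.889) / (5) = 2.006
Iteration 3:
  α = (-5 - (-3)·1.625 - (3)·2.006) / (7) = -0.878
  β = (10 - (-3)·-1.695 - (-3)·2.006) / (9) = 1.215
  γ = (9 - (-1)·-1.695 - (1)·1.625) / (5) = 1.136

(-0.878, 1.215, 1.136)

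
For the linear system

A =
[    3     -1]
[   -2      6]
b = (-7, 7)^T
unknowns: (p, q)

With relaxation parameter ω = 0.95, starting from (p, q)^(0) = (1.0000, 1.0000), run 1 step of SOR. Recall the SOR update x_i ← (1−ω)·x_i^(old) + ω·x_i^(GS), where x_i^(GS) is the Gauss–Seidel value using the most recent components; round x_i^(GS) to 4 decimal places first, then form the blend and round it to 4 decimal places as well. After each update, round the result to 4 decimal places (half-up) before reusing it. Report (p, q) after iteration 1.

Iteration 1:
  p: GS value = (-7 - (-1)·1.0000) / (3) = -2.0000;  p ← (1−ω)·1.0000 + ω·-2.0000 = -1.8500
  q: GS value = (7 - (-2)·-1.8500) / (6) = 0.5500;  q ← (1−ω)·1.0000 + ω·0.5500 = 0.5725

(-1.8500, 0.5725)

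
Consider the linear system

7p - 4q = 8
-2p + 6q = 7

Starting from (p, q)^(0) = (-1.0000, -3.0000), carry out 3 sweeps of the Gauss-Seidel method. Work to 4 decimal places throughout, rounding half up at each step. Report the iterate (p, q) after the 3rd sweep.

Iteration 1:
  p = (8 - (-4)·-3.0000) / (7) = -0.5714
  q = (7 - (-2)·-0.5714) / (6) = 0.9762
Iteration 2:
  p = (8 - (-4)·0.9762) / (7) = 1.7007
  q = (7 - (-2)·1.7007) / (6) = 1.7336
Iteration 3:
  p = (8 - (-4)·1.7336) / (7) = 2.1335
  q = (7 - (-2)·2.1335) / (6) = 1.8778

(2.1335, 1.8778)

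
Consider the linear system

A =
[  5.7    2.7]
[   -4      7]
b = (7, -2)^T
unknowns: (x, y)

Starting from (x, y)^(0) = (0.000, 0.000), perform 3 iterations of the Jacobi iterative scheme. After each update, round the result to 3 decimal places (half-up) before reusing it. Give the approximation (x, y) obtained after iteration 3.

(1.031, 0.494)

Iteration 1:
  x = (7 - (2.7)·0.000) / (5.7) = 1.228
  y = (-2 - (-4)·0.000) / (7) = -0.286
Iteration 2:
  x = (7 - (2.7)·-0.286) / (5.7) = 1.364
  y = (-2 - (-4)·1.228) / (7) = 0.416
Iteration 3:
  x = (7 - (2.7)·0.416) / (5.7) = 1.031
  y = (-2 - (-4)·1.364) / (7) = 0.494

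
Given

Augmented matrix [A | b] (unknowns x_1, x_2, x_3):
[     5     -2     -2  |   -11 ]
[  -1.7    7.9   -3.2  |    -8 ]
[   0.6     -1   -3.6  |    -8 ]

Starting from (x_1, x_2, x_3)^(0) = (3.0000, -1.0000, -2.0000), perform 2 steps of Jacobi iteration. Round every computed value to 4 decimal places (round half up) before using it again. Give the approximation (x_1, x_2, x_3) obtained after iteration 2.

(-1.4709, -0.5291, 1.9826)

Iteration 1:
  x_1 = (-11 - (-2)·-1.0000 - (-2)·-2.0000) / (5) = -3.4000
  x_2 = (-8 - (-1.7)·3.0000 - (-3.2)·-2.0000) / (7.9) = -1.1772
  x_3 = (-8 - (0.6)·3.0000 - (-1)·-1.0000) / (-3.6) = 3.0000
Iteration 2:
  x_1 = (-11 - (-2)·-1.1772 - (-2)·3.0000) / (5) = -1.4709
  x_2 = (-8 - (-1.7)·-3.4000 - (-3.2)·3.0000) / (7.9) = -0.5291
  x_3 = (-8 - (0.6)·-3.4000 - (-1)·-1.1772) / (-3.6) = 1.9826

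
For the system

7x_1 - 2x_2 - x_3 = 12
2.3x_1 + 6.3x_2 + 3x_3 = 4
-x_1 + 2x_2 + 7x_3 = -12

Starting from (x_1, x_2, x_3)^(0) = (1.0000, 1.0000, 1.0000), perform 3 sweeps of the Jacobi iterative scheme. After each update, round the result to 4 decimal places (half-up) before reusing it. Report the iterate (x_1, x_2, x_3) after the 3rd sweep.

(1.7321, 0.7699, -1.7263)

Iteration 1:
  x_1 = (12 - (-2)·1.0000 - (-1)·1.0000) / (7) = 2.1429
  x_2 = (4 - (2.3)·1.0000 - (3)·1.0000) / (6.3) = -0.2063
  x_3 = (-12 - (-1)·1.0000 - (2)·1.0000) / (7) = -1.8571
Iteration 2:
  x_1 = (12 - (-2)·-0.2063 - (-1)·-1.8571) / (7) = 1.3900
  x_2 = (4 - (2.3)·2.1429 - (3)·-1.8571) / (6.3) = 0.7369
  x_3 = (-12 - (-1)·2.1429 - (2)·-0.2063) / (7) = -1.3492
Iteration 3:
  x_1 = (12 - (-2)·0.7369 - (-1)·-1.3492) / (7) = 1.7321
  x_2 = (4 - (2.3)·1.3900 - (3)·-1.3492) / (6.3) = 0.7699
  x_3 = (-12 - (-1)·1.3900 - (2)·0.7369) / (7) = -1.7263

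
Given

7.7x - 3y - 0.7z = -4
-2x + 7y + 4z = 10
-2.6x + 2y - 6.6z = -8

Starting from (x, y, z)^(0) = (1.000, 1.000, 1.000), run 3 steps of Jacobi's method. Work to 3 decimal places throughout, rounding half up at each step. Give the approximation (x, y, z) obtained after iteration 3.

Iteration 1:
  x = (-4 - (-3)·1.000 - (-0.7)·1.000) / (7.7) = -0.039
  y = (10 - (-2)·1.000 - (4)·1.000) / (7) = 1.143
  z = (-8 - (-2.6)·1.000 - (2)·1.000) / (-6.6) = 1.121
Iteration 2:
  x = (-4 - (-3)·1.143 - (-0.7)·1.121) / (7.7) = 0.028
  y = (10 - (-2)·-0.039 - (4)·1.121) / (7) = 0.777
  z = (-8 - (-2.6)·-0.039 - (2)·1.143) / (-6.6) = 1.574
Iteration 3:
  x = (-4 - (-3)·0.777 - (-0.7)·1.574) / (7.7) = -0.074
  y = (10 - (-2)·0.028 - (4)·1.574) / (7) = 0.537
  z = (-8 - (-2.6)·0.028 - (2)·0.777) / (-6.6) = 1.437

(-0.074, 0.537, 1.437)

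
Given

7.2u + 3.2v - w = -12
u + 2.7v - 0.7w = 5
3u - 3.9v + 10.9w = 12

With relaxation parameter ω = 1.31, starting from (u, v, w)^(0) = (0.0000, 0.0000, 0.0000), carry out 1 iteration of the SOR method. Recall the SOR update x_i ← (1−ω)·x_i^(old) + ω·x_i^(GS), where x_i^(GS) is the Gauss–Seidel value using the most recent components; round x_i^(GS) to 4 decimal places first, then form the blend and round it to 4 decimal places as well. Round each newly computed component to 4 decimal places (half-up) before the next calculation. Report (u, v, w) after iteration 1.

Iteration 1:
  u: GS value = (-12 - (3.2)·0.0000 - (-1)·0.0000) / (7.2) = -1.6667;  u ← (1−ω)·0.0000 + ω·-1.6667 = -2.1834
  v: GS value = (5 - (1)·-2.1834 - (-0.7)·0.0000) / (2.7) = 2.6605;  v ← (1−ω)·0.0000 + ω·2.6605 = 3.4853
  w: GS value = (12 - (3)·-2.1834 - (-3.9)·3.4853) / (10.9) = 2.9489;  w ← (1−ω)·0.0000 + ω·2.9489 = 3.8631

(-2.1834, 3.4853, 3.8631)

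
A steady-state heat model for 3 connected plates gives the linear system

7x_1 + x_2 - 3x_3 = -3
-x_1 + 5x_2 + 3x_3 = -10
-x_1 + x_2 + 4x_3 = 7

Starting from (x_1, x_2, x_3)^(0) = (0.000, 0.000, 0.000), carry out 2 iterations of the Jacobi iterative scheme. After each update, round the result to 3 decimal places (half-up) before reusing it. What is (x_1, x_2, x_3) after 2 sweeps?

(0.607, -3.136, 2.143)

Iteration 1:
  x_1 = (-3 - (1)·0.000 - (-3)·0.000) / (7) = -0.429
  x_2 = (-10 - (-1)·0.000 - (3)·0.000) / (5) = -2.000
  x_3 = (7 - (-1)·0.000 - (1)·0.000) / (4) = 1.750
Iteration 2:
  x_1 = (-3 - (1)·-2.000 - (-3)·1.750) / (7) = 0.607
  x_2 = (-10 - (-1)·-0.429 - (3)·1.750) / (5) = -3.136
  x_3 = (7 - (-1)·-0.429 - (1)·-2.000) / (4) = 2.143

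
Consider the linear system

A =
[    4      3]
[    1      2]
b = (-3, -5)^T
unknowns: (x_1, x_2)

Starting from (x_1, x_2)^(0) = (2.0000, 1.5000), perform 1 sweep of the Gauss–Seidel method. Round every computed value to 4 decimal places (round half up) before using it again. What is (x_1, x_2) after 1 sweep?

Iteration 1:
  x_1 = (-3 - (3)·1.5000) / (4) = -1.8750
  x_2 = (-5 - (1)·-1.8750) / (2) = -1.5625

(-1.8750, -1.5625)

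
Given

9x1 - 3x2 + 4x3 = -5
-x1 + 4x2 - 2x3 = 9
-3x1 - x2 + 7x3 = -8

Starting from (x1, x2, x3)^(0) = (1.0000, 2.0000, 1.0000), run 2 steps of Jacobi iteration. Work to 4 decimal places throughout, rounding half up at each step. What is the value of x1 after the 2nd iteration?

0.6349

Iteration 1:
  x1 = (-5 - (-3)·2.0000 - (4)·1.0000) / (9) = -0.3333
  x2 = (9 - (-1)·1.0000 - (-2)·1.0000) / (4) = 3.0000
  x3 = (-8 - (-3)·1.0000 - (-1)·2.0000) / (7) = -0.4286
Iteration 2:
  x1 = (-5 - (-3)·3.0000 - (4)·-0.4286) / (9) = 0.6349
  x2 = (9 - (-1)·-0.3333 - (-2)·-0.4286) / (4) = 1.9524
  x3 = (-8 - (-3)·-0.3333 - (-1)·3.0000) / (7) = -0.8571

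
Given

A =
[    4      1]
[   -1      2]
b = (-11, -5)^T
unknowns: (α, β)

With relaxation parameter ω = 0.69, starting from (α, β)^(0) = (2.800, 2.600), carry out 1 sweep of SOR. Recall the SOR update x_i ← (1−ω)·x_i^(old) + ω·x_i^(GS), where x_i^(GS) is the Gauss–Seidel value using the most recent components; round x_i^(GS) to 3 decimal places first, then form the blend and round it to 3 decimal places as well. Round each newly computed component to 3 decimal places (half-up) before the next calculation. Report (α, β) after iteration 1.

(-1.478, -1.429)

Iteration 1:
  α: GS value = (-11 - (1)·2.600) / (4) = -3.400;  α ← (1−ω)·2.800 + ω·-3.400 = -1.478
  β: GS value = (-5 - (-1)·-1.478) / (2) = -3.239;  β ← (1−ω)·2.600 + ω·-3.239 = -1.429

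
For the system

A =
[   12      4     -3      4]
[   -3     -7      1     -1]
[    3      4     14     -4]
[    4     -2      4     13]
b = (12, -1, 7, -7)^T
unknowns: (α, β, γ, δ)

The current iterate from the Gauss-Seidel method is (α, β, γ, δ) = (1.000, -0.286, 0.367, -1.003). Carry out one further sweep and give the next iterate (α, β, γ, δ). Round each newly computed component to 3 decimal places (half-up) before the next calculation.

(1.521, -0.313, -0.023, -1.048)

One sweep:
  α = (12 - (4)·-0.286 - (-3)·0.367 - (4)·-1.003) / (12) = 1.521
  β = (-1 - (-3)·1.521 - (1)·0.367 - (-1)·-1.003) / (-7) = -0.313
  γ = (7 - (3)·1.521 - (4)·-0.313 - (-4)·-1.003) / (14) = -0.023
  δ = (-7 - (4)·1.521 - (-2)·-0.313 - (4)·-0.023) / (13) = -1.048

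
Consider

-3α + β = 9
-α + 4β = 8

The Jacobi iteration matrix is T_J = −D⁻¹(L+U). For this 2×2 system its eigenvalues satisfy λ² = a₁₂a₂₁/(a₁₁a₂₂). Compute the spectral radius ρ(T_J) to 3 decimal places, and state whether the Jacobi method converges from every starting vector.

0.289

a₁₂a₂₁/(a₁₁a₂₂) = (1)·(-1) / ((-3)·(4)) = 0.083333
ρ = √|0.083333| = √0.083333 = 0.289
ρ < 1, so Jacobi converges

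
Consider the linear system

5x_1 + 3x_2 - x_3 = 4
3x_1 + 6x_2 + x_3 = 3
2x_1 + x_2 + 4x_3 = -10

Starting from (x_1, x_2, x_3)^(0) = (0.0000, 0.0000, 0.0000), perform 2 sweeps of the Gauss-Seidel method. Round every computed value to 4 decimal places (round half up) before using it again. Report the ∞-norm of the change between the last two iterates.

Iteration 1:
  x_1 = (4 - (3)·0.0000 - (-1)·0.0000) / (5) = 0.8000
  x_2 = (3 - (3)·0.8000 - (1)·0.0000) / (6) = 0.1000
  x_3 = (-10 - (2)·0.8000 - (1)·0.1000) / (4) = -2.9250
Iteration 2:
  x_1 = (4 - (3)·0.1000 - (-1)·-2.9250) / (5) = 0.1550
  x_2 = (3 - (3)·0.1550 - (1)·-2.9250) / (6) = 0.9100
  x_3 = (-10 - (2)·0.1550 - (1)·0.9100) / (4) = -2.8050
Change: (-0.6450, 0.8100, 0.1200) → max |·| = 0.8100

0.8100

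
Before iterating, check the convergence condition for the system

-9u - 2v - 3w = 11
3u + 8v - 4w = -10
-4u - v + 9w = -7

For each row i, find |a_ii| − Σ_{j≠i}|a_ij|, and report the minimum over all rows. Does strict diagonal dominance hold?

row 1: |-9| − (2+3) = 4
row 2: |8| − (3+4) = 1
row 3: |9| − (4+1) = 4
minimum over rows = 1 → strictly diagonally dominant (convergence guaranteed)

1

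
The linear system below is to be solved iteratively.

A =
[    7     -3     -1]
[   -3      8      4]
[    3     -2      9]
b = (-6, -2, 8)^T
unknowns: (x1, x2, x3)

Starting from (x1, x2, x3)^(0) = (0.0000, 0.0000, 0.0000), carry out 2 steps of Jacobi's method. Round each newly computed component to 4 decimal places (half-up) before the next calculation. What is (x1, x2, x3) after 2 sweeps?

Iteration 1:
  x1 = (-6 - (-3)·0.0000 - (-1)·0.0000) / (7) = -0.8571
  x2 = (-2 - (-3)·0.0000 - (4)·0.0000) / (8) = -0.2500
  x3 = (8 - (3)·0.0000 - (-2)·0.0000) / (9) = 0.8889
Iteration 2:
  x1 = (-6 - (-3)·-0.2500 - (-1)·0.8889) / (7) = -0.8373
  x2 = (-2 - (-3)·-0.8571 - (4)·0.8889) / (8) = -1.0159
  x3 = (8 - (3)·-0.8571 - (-2)·-0.2500) / (9) = 1.1190

(-0.8373, -1.0159, 1.1190)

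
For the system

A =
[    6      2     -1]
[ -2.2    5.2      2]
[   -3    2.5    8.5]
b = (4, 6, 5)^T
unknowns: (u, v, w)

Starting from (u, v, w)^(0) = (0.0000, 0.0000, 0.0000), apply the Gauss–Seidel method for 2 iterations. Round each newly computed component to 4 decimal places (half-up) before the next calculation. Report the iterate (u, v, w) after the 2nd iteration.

Iteration 1:
  u = (4 - (2)·0.0000 - (-1)·0.0000) / (6) = 0.6667
  v = (6 - (-2.2)·0.6667 - (2)·0.0000) / (5.2) = 1.4359
  w = (5 - (-3)·0.6667 - (2.5)·1.4359) / (8.5) = 0.4012
Iteration 2:
  u = (4 - (2)·1.4359 - (-1)·0.4012) / (6) = 0.2549
  v = (6 - (-2.2)·0.2549 - (2)·0.4012) / (5.2) = 1.1074
  w = (5 - (-3)·0.2549 - (2.5)·1.1074) / (8.5) = 0.3525

(0.2549, 1.1074, 0.3525)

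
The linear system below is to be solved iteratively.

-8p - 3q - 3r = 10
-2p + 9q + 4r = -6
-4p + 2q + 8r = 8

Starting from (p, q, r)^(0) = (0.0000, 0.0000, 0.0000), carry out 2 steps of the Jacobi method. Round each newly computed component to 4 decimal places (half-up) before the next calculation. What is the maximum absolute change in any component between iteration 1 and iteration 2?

0.7222

Iteration 1:
  p = (10 - (-3)·0.0000 - (-3)·0.0000) / (-8) = -1.2500
  q = (-6 - (-2)·0.0000 - (4)·0.0000) / (9) = -0.6667
  r = (8 - (-4)·0.0000 - (2)·0.0000) / (8) = 1.0000
Iteration 2:
  p = (10 - (-3)·-0.6667 - (-3)·1.0000) / (-8) = -1.3750
  q = (-6 - (-2)·-1.2500 - (4)·1.0000) / (9) = -1.3889
  r = (8 - (-4)·-1.2500 - (2)·-0.6667) / (8) = 0.5417
Change: (-0.1250, -0.7222, -0.4583) → max |·| = 0.7222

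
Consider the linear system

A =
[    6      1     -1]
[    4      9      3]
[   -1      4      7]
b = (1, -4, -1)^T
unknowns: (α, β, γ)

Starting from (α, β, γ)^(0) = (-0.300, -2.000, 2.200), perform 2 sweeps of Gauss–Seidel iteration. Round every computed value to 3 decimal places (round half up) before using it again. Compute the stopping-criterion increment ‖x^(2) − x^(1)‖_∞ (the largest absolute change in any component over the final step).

Iteration 1:
  α = (1 - (1)·-2.000 - (-1)·2.200) / (6) = 0.867
  β = (-4 - (4)·0.867 - (3)·2.200) / (9) = -1.563
  γ = (-1 - (-1)·0.867 - (4)·-1.563) / (7) = 0.874
Iteration 2:
  α = (1 - (1)·-1.563 - (-1)·0.874) / (6) = 0.573
  β = (-4 - (4)·0.573 - (3)·0.874) / (9) = -0.990
  γ = (-1 - (-1)·0.573 - (4)·-0.990) / (7) = 0.505
Change: (-0.294, 0.573, -0.369) → max |·| = 0.573

0.573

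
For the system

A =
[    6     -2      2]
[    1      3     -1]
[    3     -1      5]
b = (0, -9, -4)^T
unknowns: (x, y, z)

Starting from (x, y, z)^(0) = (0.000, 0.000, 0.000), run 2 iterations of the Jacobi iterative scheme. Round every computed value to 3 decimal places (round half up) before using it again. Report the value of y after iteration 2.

Iteration 1:
  x = (0 - (-2)·0.000 - (2)·0.000) / (6) = 0.000
  y = (-9 - (1)·0.000 - (-1)·0.000) / (3) = -3.000
  z = (-4 - (3)·0.000 - (-1)·0.000) / (5) = -0.800
Iteration 2:
  x = (0 - (-2)·-3.000 - (2)·-0.800) / (6) = -0.733
  y = (-9 - (1)·0.000 - (-1)·-0.800) / (3) = -3.267
  z = (-4 - (3)·0.000 - (-1)·-3.000) / (5) = -1.400

-3.267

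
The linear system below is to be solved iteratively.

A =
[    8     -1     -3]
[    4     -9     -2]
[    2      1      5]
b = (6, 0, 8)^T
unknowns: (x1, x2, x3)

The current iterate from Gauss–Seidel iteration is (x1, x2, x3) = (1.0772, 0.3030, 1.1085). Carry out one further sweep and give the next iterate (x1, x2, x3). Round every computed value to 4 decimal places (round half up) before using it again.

(1.2036, 0.2886, 1.0608)

One sweep:
  x1 = (6 - (-1)·0.3030 - (-3)·1.1085) / (8) = 1.2036
  x2 = (0 - (4)·1.2036 - (-2)·1.1085) / (-9) = 0.2886
  x3 = (8 - (2)·1.2036 - (1)·0.2886) / (5) = 1.0608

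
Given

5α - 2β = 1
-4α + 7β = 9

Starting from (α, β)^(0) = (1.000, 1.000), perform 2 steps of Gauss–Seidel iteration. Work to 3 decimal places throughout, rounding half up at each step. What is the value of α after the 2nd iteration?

0.852

Iteration 1:
  α = (1 - (-2)·1.000) / (5) = 0.600
  β = (9 - (-4)·0.600) / (7) = 1.629
Iteration 2:
  α = (1 - (-2)·1.629) / (5) = 0.852
  β = (9 - (-4)·0.852) / (7) = 1.773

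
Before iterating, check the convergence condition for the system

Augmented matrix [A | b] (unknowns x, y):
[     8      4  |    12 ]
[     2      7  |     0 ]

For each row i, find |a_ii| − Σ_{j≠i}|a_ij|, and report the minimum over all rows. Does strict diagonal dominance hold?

4

row 1: |8| − (4) = 4
row 2: |7| − (2) = 5
minimum over rows = 4 → strictly diagonally dominant (convergence guaranteed)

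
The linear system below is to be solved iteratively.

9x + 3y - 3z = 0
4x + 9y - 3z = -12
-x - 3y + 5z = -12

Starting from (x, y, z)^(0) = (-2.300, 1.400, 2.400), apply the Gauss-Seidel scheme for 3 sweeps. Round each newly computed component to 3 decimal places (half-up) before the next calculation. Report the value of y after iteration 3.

-2.307

Iteration 1:
  x = (0 - (3)·1.400 - (-3)·2.400) / (9) = 0.333
  y = (-12 - (4)·0.333 - (-3)·2.400) / (9) = -0.681
  z = (-12 - (-1)·0.333 - (-3)·-0.681) / (5) = -2.742
Iteration 2:
  x = (0 - (3)·-0.681 - (-3)·-2.742) / (9) = -0.687
  y = (-12 - (4)·-0.687 - (-3)·-2.742) / (9) = -1.942
  z = (-12 - (-1)·-0.687 - (-3)·-1.942) / (5) = -3.703
Iteration 3:
  x = (0 - (3)·-1.942 - (-3)·-3.703) / (9) = -0.587
  y = (-12 - (4)·-0.587 - (-3)·-3.703) / (9) = -2.307
  z = (-12 - (-1)·-0.587 - (-3)·-2.307) / (5) = -3.902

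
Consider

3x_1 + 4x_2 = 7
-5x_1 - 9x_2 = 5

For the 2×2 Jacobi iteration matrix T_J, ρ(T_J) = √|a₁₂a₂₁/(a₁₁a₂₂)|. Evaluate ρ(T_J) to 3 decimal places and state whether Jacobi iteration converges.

a₁₂a₂₁/(a₁₁a₂₂) = (4)·(-5) / ((3)·(-9)) = 0.740741
ρ = √|0.740741| = √0.740741 = 0.861
ρ < 1, so Jacobi converges

0.861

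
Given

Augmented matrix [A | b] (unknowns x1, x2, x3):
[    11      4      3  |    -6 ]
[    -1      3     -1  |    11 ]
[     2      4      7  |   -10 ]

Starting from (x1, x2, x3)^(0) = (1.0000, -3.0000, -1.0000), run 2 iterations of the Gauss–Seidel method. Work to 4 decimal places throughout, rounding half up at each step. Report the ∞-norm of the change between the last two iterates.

1.6596

Iteration 1:
  x1 = (-6 - (4)·-3.0000 - (3)·-1.0000) / (11) = 0.8182
  x2 = (11 - (-1)·0.8182 - (-1)·-1.0000) / (3) = 3.6061
  x3 = (-10 - (2)·0.8182 - (4)·3.6061) / (7) = -3.7230
Iteration 2:
  x1 = (-6 - (4)·3.6061 - (3)·-3.7230) / (11) = -0.8414
  x2 = (11 - (-1)·-0.8414 - (-1)·-3.7230) / (3) = 2.1452
  x3 = (-10 - (2)·-0.8414 - (4)·2.1452) / (7) = -2.4140
Change: (-1.6596, -1.4609, 1.3090) → max |·| = 1.6596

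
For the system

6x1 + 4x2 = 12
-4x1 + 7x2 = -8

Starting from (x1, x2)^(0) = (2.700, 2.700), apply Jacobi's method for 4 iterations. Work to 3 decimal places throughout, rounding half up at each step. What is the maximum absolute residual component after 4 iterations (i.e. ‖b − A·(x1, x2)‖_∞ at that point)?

Iteration 1:
  x1 = (12 - (4)·2.700) / (6) = 0.200
  x2 = (-8 - (-4)·2.700) / (7) = 0.400
Iteration 2:
  x1 = (12 - (4)·0.400) / (6) = 1.733
  x2 = (-8 - (-4)·0.200) / (7) = -1.029
Iteration 3:
  x1 = (12 - (4)·-1.029) / (6) = 2.686
  x2 = (-8 - (-4)·1.733) / (7) = -0.153
Iteration 4:
  x1 = (12 - (4)·-0.153) / (6) = 2.102
  x2 = (-8 - (-4)·2.686) / (7) = 0.392
Residual b − A·x = (-2.180, -2.336); ∞-norm = 2.336

2.336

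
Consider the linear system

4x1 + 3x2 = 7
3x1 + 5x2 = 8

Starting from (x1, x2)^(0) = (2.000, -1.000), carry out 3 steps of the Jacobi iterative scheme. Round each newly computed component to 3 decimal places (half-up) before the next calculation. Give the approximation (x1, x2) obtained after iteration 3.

Iteration 1:
  x1 = (7 - (3)·-1.000) / (4) = 2.500
  x2 = (8 - (3)·2.000) / (5) = 0.400
Iteration 2:
  x1 = (7 - (3)·0.400) / (4) = 1.450
  x2 = (8 - (3)·2.500) / (5) = 0.100
Iteration 3:
  x1 = (7 - (3)·0.100) / (4) = 1.675
  x2 = (8 - (3)·1.450) / (5) = 0.730

(1.675, 0.730)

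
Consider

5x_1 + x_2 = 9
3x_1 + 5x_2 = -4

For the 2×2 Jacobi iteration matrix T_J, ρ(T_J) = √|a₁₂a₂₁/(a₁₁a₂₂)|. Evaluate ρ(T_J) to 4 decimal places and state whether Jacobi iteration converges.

a₁₂a₂₁/(a₁₁a₂₂) = (1)·(3) / ((5)·(5)) = 0.120000
ρ = √|0.120000| = √0.120000 = 0.3464
ρ < 1, so Jacobi converges

0.3464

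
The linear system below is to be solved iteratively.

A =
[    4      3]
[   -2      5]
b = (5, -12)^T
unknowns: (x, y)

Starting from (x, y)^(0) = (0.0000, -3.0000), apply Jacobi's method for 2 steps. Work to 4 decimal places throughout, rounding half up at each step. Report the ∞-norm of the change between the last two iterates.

1.4000

Iteration 1:
  x = (5 - (3)·-3.0000) / (4) = 3.5000
  y = (-12 - (-2)·0.0000) / (5) = -2.4000
Iteration 2:
  x = (5 - (3)·-2.4000) / (4) = 3.0500
  y = (-12 - (-2)·3.5000) / (5) = -1.0000
Change: (-0.4500, 1.4000) → max |·| = 1.4000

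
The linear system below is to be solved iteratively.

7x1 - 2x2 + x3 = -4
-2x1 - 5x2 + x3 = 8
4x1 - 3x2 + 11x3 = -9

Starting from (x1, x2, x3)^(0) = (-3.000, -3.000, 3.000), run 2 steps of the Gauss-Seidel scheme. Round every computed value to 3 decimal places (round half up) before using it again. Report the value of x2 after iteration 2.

-1.397

Iteration 1:
  x1 = (-4 - (-2)·-3.000 - (1)·3.000) / (7) = -1.857
  x2 = (8 - (-2)·-1.857 - (1)·3.000) / (-5) = -0.257
  x3 = (-9 - (4)·-1.857 - (-3)·-0.257) / (11) = -0.213
Iteration 2:
  x1 = (-4 - (-2)·-0.257 - (1)·-0.213) / (7) = -0.614
  x2 = (8 - (-2)·-0.614 - (1)·-0.213) / (-5) = -1.397
  x3 = (-9 - (4)·-0.614 - (-3)·-1.397) / (11) = -0.976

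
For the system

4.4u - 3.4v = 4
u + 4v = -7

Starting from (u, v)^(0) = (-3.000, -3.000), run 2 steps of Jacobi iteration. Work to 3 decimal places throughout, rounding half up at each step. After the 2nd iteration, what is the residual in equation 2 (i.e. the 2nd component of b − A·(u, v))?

-1.544

Iteration 1:
  u = (4 - (-3.4)·-3.000) / (4.4) = -1.409
  v = (-7 - (1)·-3.000) / (4) = -1.000
Iteration 2:
  u = (4 - (-3.4)·-1.000) / (4.4) = 0.136
  v = (-7 - (1)·-1.409) / (4) = -1.398
Residual b − A·x = (-1.352, -1.544)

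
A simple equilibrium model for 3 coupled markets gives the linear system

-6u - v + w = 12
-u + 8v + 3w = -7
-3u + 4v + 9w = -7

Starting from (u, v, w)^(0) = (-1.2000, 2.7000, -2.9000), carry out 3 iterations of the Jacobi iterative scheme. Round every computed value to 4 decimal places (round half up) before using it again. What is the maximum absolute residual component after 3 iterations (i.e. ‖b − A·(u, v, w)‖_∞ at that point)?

Iteration 1:
  u = (12 - (-1)·2.7000 - (1)·-2.9000) / (-6) = -2.9333
  v = (-7 - (-1)·-1.2000 - (3)·-2.9000) / (8) = 0.0625
  w = (-7 - (-3)·-1.2000 - (4)·2.7000) / (9) = -2.3778
Iteration 2:
  u = (12 - (-1)·0.0625 - (1)·-2.3778) / (-6) = -2.4067
  v = (-7 - (-1)·-2.9333 - (3)·-2.3778) / (8) = -0.3500
  w = (-7 - (-3)·-2.9333 - (4)·0.0625) / (9) = -1.7833
Iteration 3:
  u = (12 - (-1)·-0.3500 - (1)·-1.7833) / (-6) = -2.2389
  v = (-7 - (-1)·-2.4067 - (3)·-1.7833) / (8) = -0.5071
  w = (-7 - (-3)·-2.4067 - (4)·-0.3500) / (9) = -1.4245
Residual b − A·x = (-0.5160, -0.9086, 1.1322); ∞-norm = 1.1322

1.1322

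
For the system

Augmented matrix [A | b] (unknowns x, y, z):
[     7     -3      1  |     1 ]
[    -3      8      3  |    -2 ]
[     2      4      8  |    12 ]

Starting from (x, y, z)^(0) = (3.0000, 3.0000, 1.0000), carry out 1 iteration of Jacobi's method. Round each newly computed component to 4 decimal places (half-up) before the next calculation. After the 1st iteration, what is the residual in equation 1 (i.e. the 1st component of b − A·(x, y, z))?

-5.7499

Iteration 1:
  x = (1 - (-3)·3.0000 - (1)·1.0000) / (7) = 1.2857
  y = (-2 - (-3)·3.0000 - (3)·1.0000) / (8) = 0.5000
  z = (12 - (2)·3.0000 - (4)·3.0000) / (8) = -0.7500
Residual b − A·x = (-5.7499, 0.1071, 13.4286)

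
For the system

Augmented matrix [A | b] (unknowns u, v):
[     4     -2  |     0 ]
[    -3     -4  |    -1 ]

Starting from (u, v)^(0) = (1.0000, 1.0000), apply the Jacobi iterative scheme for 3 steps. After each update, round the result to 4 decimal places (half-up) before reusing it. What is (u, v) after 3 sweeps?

(-0.0625, 0.4375)

Iteration 1:
  u = (0 - (-2)·1.0000) / (4) = 0.5000
  v = (-1 - (-3)·1.0000) / (-4) = -0.5000
Iteration 2:
  u = (0 - (-2)·-0.5000) / (4) = -0.2500
  v = (-1 - (-3)·0.5000) / (-4) = -0.1250
Iteration 3:
  u = (0 - (-2)·-0.1250) / (4) = -0.0625
  v = (-1 - (-3)·-0.2500) / (-4) = 0.4375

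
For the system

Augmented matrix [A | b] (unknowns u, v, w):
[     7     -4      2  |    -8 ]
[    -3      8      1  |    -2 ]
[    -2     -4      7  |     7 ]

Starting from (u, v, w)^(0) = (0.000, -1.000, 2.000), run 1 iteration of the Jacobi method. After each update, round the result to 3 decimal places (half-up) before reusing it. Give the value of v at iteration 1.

Iteration 1:
  u = (-8 - (-4)·-1.000 - (2)·2.000) / (7) = -2.286
  v = (-2 - (-3)·0.000 - (1)·2.000) / (8) = -0.500
  w = (7 - (-2)·0.000 - (-4)·-1.000) / (7) = 0.429

-0.500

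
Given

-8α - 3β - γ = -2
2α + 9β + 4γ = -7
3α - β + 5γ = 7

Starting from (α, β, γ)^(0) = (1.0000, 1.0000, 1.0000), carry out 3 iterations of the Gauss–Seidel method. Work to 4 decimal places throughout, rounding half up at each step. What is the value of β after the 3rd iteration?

Iteration 1:
  α = (-2 - (-3)·1.0000 - (-1)·1.0000) / (-8) = -0.2500
  β = (-7 - (2)·-0.2500 - (4)·1.0000) / (9) = -1.1667
  γ = (7 - (3)·-0.2500 - (-1)·-1.1667) / (5) = 1.3167
Iteration 2:
  α = (-2 - (-3)·-1.1667 - (-1)·1.3167) / (-8) = 0.5229
  β = (-7 - (2)·0.5229 - (4)·1.3167) / (9) = -1.4792
  γ = (7 - (3)·0.5229 - (-1)·-1.4792) / (5) = 0.7904
Iteration 3:
  α = (-2 - (-3)·-1.4792 - (-1)·0.7904) / (-8) = 0.7059
  β = (-7 - (2)·0.7059 - (4)·0.7904) / (9) = -1.2859
  γ = (7 - (3)·0.7059 - (-1)·-1.2859) / (5) = 0.7193

-1.2859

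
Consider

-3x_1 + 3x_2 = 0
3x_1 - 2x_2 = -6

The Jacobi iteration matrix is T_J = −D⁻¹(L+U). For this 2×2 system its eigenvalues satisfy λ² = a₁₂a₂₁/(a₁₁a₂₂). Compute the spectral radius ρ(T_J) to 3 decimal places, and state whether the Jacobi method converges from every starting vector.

1.225

a₁₂a₂₁/(a₁₁a₂₂) = (3)·(3) / ((-3)·(-2)) = 1.500000
ρ = √|1.500000| = √1.500000 = 1.225
ρ > 1, so Jacobi diverges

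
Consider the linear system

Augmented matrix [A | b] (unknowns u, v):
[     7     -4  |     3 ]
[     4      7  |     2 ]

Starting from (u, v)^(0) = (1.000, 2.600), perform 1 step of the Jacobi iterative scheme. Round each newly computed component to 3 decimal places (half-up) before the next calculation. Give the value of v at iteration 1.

Iteration 1:
  u = (3 - (-4)·2.600) / (7) = 1.914
  v = (2 - (4)·1.000) / (7) = -0.286

-0.286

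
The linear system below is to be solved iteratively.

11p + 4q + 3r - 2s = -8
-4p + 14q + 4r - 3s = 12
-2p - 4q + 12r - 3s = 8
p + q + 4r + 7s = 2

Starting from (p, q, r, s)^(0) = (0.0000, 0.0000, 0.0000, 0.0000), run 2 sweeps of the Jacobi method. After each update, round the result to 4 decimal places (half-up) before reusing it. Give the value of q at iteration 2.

0.5201

Iteration 1:
  p = (-8 - (4)·0.0000 - (3)·0.0000 - (-2)·0.0000) / (11) = -0.7273
  q = (12 - (-4)·0.0000 - (4)·0.0000 - (-3)·0.0000) / (14) = 0.8571
  r = (8 - (-2)·0.0000 - (-4)·0.0000 - (-3)·0.0000) / (12) = 0.6667
  s = (2 - (1)·0.0000 - (1)·0.0000 - (4)·0.0000) / (7) = 0.2857
Iteration 2:
  p = (-8 - (4)·0.8571 - (3)·0.6667 - (-2)·0.2857) / (11) = -1.1688
  q = (12 - (-4)·-0.7273 - (4)·0.6667 - (-3)·0.2857) / (14) = 0.5201
  r = (8 - (-2)·-0.7273 - (-4)·0.8571 - (-3)·0.2857) / (12) = 0.9026
  s = (2 - (1)·-0.7273 - (1)·0.8571 - (4)·0.6667) / (7) = -0.1138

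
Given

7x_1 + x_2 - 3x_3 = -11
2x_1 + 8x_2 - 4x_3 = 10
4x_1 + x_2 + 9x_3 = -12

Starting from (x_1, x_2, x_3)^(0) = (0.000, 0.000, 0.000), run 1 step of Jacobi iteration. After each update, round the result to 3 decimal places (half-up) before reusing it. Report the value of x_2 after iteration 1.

Iteration 1:
  x_1 = (-11 - (1)·0.000 - (-3)·0.000) / (7) = -1.571
  x_2 = (10 - (2)·0.000 - (-4)·0.000) / (8) = 1.250
  x_3 = (-12 - (4)·0.000 - (1)·0.000) / (9) = -1.333

1.250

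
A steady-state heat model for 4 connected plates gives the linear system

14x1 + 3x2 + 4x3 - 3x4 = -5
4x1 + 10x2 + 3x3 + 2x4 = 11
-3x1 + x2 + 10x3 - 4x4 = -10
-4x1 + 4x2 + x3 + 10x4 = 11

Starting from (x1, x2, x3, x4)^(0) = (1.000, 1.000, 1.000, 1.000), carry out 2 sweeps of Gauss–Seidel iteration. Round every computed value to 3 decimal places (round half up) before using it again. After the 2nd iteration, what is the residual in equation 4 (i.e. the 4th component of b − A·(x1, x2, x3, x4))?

Iteration 1:
  x1 = (-5 - (3)·1.000 - (4)·1.000 - (-3)·1.000) / (14) = -0.643
  x2 = (11 - (4)·-0.643 - (3)·1.000 - (2)·1.000) / (10) = 0.857
  x3 = (-10 - (-3)·-0.643 - (1)·0.857 - (-4)·1.000) / (10) = -0.879
  x4 = (11 - (-4)·-0.643 - (4)·0.857 - (1)·-0.879) / (10) = 0.588
Iteration 2:
  x1 = (-5 - (3)·0.857 - (4)·-0.879 - (-3)·0.588) / (14) = -0.164
  x2 = (11 - (4)·-0.164 - (3)·-0.879 - (2)·0.588) / (10) = 1.312
  x3 = (-10 - (-3)·-0.164 - (1)·1.312 - (-4)·0.588) / (10) = -0.945
  x4 = (11 - (-4)·-0.164 - (4)·1.312 - (1)·-0.945) / (10) = 0.604
Residual b − A·x = (-1.048, 0.163, 0.062, 0.001)

0.001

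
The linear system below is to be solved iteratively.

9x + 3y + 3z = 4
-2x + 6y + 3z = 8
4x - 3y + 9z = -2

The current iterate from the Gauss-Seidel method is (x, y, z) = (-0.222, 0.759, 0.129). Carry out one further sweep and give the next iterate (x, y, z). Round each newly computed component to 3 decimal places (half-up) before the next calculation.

(0.148, 1.318, 0.151)

One sweep:
  x = (4 - (3)·0.759 - (3)·0.129) / (9) = 0.148
  y = (8 - (-2)·0.148 - (3)·0.129) / (6) = 1.318
  z = (-2 - (4)·0.148 - (-3)·1.318) / (9) = 0.151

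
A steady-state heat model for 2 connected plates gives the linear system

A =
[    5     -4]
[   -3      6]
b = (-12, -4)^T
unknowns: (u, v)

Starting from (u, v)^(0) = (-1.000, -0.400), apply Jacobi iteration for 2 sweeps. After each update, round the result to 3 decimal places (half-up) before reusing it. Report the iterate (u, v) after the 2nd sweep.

Iteration 1:
  u = (-12 - (-4)·-0.400) / (5) = -2.720
  v = (-4 - (-3)·-1.000) / (6) = -1.167
Iteration 2:
  u = (-12 - (-4)·-1.167) / (5) = -3.334
  v = (-4 - (-3)·-2.720) / (6) = -2.027

(-3.334, -2.027)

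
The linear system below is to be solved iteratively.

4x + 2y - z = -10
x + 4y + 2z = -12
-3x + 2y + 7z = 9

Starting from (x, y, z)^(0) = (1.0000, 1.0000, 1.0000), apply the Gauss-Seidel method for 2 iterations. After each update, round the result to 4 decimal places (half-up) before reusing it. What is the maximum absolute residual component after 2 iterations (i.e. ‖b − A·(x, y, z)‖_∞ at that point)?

Iteration 1:
  x = (-10 - (2)·1.0000 - (-1)·1.0000) / (4) = -2.7500
  y = (-12 - (1)·-2.7500 - (2)·1.0000) / (4) = -2.8125
  z = (9 - (-3)·-2.7500 - (2)·-2.8125) / (7) = 0.9107
Iteration 2:
  x = (-10 - (2)·-2.8125 - (-1)·0.9107) / (4) = -0.8661
  y = (-12 - (1)·-0.8661 - (2)·0.9107) / (4) = -3.2388
  z = (9 - (-3)·-0.8661 - (2)·-3.2388) / (7) = 1.8399
Residual b − A·x = (1.7819, -1.8585, 0.0000); ∞-norm = 1.8585

1.8585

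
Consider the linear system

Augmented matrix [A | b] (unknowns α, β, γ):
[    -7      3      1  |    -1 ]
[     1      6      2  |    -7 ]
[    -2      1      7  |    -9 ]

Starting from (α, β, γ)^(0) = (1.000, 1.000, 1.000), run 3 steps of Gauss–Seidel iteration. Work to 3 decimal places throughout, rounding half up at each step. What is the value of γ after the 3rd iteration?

-1.303

Iteration 1:
  α = (-1 - (3)·1.000 - (1)·1.000) / (-7) = 0.714
  β = (-7 - (1)·0.714 - (2)·1.000) / (6) = -1.619
  γ = (-9 - (-2)·0.714 - (1)·-1.619) / (7) = -0.850
Iteration 2:
  α = (-1 - (3)·-1.619 - (1)·-0.850) / (-7) = -0.672
  β = (-7 - (1)·-0.672 - (2)·-0.850) / (6) = -0.771
  γ = (-9 - (-2)·-0.672 - (1)·-0.771) / (7) = -1.368
Iteration 3:
  α = (-1 - (3)·-0.771 - (1)·-1.368) / (-7) = -0.383
  β = (-7 - (1)·-0.383 - (2)·-1.368) / (6) = -0.647
  γ = (-9 - (-2)·-0.383 - (1)·-0.647) / (7) = -1.303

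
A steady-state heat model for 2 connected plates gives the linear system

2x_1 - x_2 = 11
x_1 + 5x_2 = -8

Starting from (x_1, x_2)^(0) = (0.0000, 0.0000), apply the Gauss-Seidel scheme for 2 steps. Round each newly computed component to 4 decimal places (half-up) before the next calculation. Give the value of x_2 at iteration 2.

Iteration 1:
  x_1 = (11 - (-1)·0.0000) / (2) = 5.5000
  x_2 = (-8 - (1)·5.5000) / (5) = -2.7000
Iteration 2:
  x_1 = (11 - (-1)·-2.7000) / (2) = 4.1500
  x_2 = (-8 - (1)·4.1500) / (5) = -2.4300

-2.4300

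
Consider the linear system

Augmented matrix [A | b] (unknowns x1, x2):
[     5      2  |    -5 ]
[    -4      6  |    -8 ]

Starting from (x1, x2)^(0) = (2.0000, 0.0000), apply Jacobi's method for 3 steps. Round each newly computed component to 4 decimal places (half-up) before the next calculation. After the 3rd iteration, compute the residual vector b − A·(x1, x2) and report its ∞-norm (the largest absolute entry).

3.2000

Iteration 1:
  x1 = (-5 - (2)·0.0000) / (5) = -1.0000
  x2 = (-8 - (-4)·2.0000) / (6) = 0.0000
Iteration 2:
  x1 = (-5 - (2)·0.0000) / (5) = -1.0000
  x2 = (-8 - (-4)·-1.0000) / (6) = -2.0000
Iteration 3:
  x1 = (-5 - (2)·-2.0000) / (5) = -0.2000
  x2 = (-8 - (-4)·-1.0000) / (6) = -2.0000
Residual b − A·x = (0.0000, 3.2000); ∞-norm = 3.2000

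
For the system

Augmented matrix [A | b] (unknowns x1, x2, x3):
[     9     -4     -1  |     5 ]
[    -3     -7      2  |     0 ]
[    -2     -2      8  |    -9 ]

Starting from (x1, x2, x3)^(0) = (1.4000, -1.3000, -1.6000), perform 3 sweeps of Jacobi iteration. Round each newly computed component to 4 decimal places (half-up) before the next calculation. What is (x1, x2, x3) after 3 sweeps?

Iteration 1:
  x1 = (5 - (-4)·-1.3000 - (-1)·-1.6000) / (9) = -0.2000
  x2 = (0 - (-3)·1.4000 - (2)·-1.6000) / (-7) = -1.0571
  x3 = (-9 - (-2)·1.4000 - (-2)·-1.3000) / (8) = -1.1000
Iteration 2:
  x1 = (5 - (-4)·-1.0571 - (-1)·-1.1000) / (9) = -0.0365
  x2 = (0 - (-3)·-0.2000 - (2)·-1.1000) / (-7) = -0.2286
  x3 = (-9 - (-2)·-0.2000 - (-2)·-1.0571) / (8) = -1.4393
Iteration 3:
  x1 = (5 - (-4)·-0.2286 - (-1)·-1.4393) / (9) = 0.2940
  x2 = (0 - (-3)·-0.0365 - (2)·-1.4393) / (-7) = -0.3956
  x3 = (-9 - (-2)·-0.0365 - (-2)·-0.2286) / (8) = -1.1913

(0.2940, -0.3956, -1.1913)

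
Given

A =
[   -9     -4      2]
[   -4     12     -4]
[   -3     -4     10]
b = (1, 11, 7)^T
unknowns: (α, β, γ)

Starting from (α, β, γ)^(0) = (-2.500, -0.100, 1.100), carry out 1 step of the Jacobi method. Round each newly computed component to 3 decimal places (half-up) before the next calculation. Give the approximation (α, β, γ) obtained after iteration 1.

Iteration 1:
  α = (1 - (-4)·-0.100 - (2)·1.100) / (-9) = 0.178
  β = (11 - (-4)·-2.500 - (-4)·1.100) / (12) = 0.450
  γ = (7 - (-3)·-2.500 - (-4)·-0.100) / (10) = -0.090

(0.178, 0.450, -0.090)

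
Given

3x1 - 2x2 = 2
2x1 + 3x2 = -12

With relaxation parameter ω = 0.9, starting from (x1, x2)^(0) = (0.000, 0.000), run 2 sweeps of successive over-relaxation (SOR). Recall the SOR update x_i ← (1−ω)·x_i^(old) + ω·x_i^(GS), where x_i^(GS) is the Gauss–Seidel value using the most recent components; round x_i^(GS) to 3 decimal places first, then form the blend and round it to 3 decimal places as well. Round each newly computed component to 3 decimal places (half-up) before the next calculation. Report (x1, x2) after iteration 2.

(-1.716, -2.966)

Iteration 1:
  x1: GS value = (2 - (-2)·0.000) / (3) = 0.667;  x1 ← (1−ω)·0.000 + ω·0.667 = 0.600
  x2: GS value = (-12 - (2)·0.600) / (3) = -4.400;  x2 ← (1−ω)·0.000 + ω·-4.400 = -3.960
Iteration 2:
  x1: GS value = (2 - (-2)·-3.960) / (3) = -1.973;  x1 ← (1−ω)·0.600 + ω·-1.973 = -1.716
  x2: GS value = (-12 - (2)·-1.716) / (3) = -2.856;  x2 ← (1−ω)·-3.960 + ω·-2.856 = -2.966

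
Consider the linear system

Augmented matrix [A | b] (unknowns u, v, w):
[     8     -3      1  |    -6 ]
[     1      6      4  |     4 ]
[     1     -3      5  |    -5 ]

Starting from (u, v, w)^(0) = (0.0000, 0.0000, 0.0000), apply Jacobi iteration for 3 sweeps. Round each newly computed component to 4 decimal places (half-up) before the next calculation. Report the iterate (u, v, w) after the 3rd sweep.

(-0.1469, 1.0292, -0.0500)

Iteration 1:
  u = (-6 - (-3)·0.0000 - (1)·0.0000) / (8) = -0.7500
  v = (4 - (1)·0.0000 - (4)·0.0000) / (6) = 0.6667
  w = (-5 - (1)·0.0000 - (-3)·0.0000) / (5) = -1.0000
Iteration 2:
  u = (-6 - (-3)·0.6667 - (1)·-1.0000) / (8) = -0.3750
  v = (4 - (1)·-0.7500 - (4)·-1.0000) / (6) = 1.4583
  w = (-5 - (1)·-0.7500 - (-3)·0.6667) / (5) = -0.4500
Iteration 3:
  u = (-6 - (-3)·1.4583 - (1)·-0.4500) / (8) = -0.1469
  v = (4 - (1)·-0.3750 - (4)·-0.4500) / (6) = 1.0292
  w = (-5 - (1)·-0.3750 - (-3)·1.4583) / (5) = -0.0500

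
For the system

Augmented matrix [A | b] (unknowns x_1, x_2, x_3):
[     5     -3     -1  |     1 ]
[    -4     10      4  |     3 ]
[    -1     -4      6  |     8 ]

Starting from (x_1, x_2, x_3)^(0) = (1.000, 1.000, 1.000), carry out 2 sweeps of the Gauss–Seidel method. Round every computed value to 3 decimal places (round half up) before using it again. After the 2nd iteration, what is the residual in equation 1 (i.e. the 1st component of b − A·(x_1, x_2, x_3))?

-1.484

Iteration 1:
  x_1 = (1 - (-3)·1.000 - (-1)·1.000) / (5) = 1.000
  x_2 = (3 - (-4)·1.000 - (4)·1.000) / (10) = 0.300
  x_3 = (8 - (-1)·1.000 - (-4)·0.300) / (6) = 1.700
Iteration 2:
  x_1 = (1 - (-3)·0.300 - (-1)·1.700) / (5) = 0.720
  x_2 = (3 - (-4)·0.720 - (4)·1.700) / (10) = -0.092
  x_3 = (8 - (-1)·0.720 - (-4)·-0.092) / (6) = 1.392
Residual b − A·x = (-1.484, 1.232, 0.000)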